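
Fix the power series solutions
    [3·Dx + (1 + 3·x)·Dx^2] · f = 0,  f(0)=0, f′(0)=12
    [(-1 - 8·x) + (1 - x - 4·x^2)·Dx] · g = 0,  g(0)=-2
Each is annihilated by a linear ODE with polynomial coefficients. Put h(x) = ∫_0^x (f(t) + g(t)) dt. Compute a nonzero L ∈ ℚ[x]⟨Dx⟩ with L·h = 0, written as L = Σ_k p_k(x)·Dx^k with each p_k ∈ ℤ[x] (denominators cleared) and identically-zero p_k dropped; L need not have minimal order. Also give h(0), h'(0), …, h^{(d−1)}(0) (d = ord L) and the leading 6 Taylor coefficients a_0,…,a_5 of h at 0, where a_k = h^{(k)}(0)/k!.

f: a_k = 0, 12, -18, 36, -81, 972/5, …
g: a_k = -2, -2, -10, -18, -58, -130, …
Sum ⇒ L₀ = lclm(L_f,L_g) in ℚ(x)⟨Dx⟩.
h=∫₀ˣh₀: take L = L₀·Dx.
L = (-342 - 2178·x - 6624·x^2 - 6336·x^3 - 6912·x^4)·Dx^2 + (-36 - 696·x - 4356·x^2 - 10176·x^3 - 12960·x^4 - 11520·x^5)·Dx^3 + (13 + 101·x + 191·x^2 - 225·x^3 - 1440·x^4 - 2928·x^5 - 2304·x^6)·Dx^4  (order 4).
h: a_k = 0, -2, 5, -28/3, 9/2, -139/5, …
ICs: h(0) = 0, h′(0) = -2, h′′(0) = 10, h′′′(0) = -56.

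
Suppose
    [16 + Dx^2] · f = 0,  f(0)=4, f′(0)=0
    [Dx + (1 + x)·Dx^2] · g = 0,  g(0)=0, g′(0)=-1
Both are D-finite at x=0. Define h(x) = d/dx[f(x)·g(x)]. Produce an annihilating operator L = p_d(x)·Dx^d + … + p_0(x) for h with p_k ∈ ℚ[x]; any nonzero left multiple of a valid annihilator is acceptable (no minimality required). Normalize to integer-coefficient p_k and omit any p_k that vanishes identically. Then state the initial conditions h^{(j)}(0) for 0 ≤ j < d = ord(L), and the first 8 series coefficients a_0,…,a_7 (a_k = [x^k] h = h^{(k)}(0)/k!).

f: a_k = 4, 0, -32, 0, 128/3, 0, -1024/45, 0, …
g: a_k = 0, -1, 1/2, -1/3, 1/4, -1/5, 1/6, -1/7, …
L₀ := L_f ⊗_s L_g (sym. prod.), ord ≤ 4.
h₀' ⇒ L via d/dx closure of L₀.
L = (96160 + 647168·x + 1757184·x^2 + 2482176·x^3 + 1931264·x^4 + 786432·x^5 + 131072·x^6) + (13728 + 74144·x + 156160·x^2 + 161280·x^3 + 81920·x^4 + 16384·x^5)·Dx + (13546 + 87008·x + 228848·x^2 + 316416·x^3 + 242944·x^4 + 98304·x^5 + 16384·x^6)·Dx^2 + (858 + 4634·x + 9760·x^2 + 10080·x^3 + 5120·x^4 + 1024·x^5)·Dx^3 + (471 + 2910·x + 7439·x^2 + 10080·x^3 + 7640·x^4 + 3072·x^5 + 512·x^6)·Dx^4  (order 4).
h: a_k = -4, 4, 92, -60, -164, 84, 1508/15, -1996/45, …
ICs: h(0) = -4, h′(0) = 4, h′′(0) = 184, h′′′(0) = -360.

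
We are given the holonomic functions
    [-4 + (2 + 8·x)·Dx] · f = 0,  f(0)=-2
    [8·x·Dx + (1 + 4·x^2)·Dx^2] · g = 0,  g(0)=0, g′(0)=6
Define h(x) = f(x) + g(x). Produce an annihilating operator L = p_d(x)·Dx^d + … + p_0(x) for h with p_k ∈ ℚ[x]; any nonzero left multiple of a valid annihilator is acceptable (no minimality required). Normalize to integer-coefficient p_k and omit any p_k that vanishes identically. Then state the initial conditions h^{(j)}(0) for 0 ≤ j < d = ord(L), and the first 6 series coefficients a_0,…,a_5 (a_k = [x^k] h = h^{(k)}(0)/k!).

f: a_k = -2, -4, 4, -8, 20, -56, …
g: a_k = 0, 6, 0, -8, 0, 96/5, …
Weyl lclm of L_f,L_g ⇒ L₀ (ord ≤ 3).
L = (-8 - 80·x + 96·x^2 + 192·x^3)·Dx + (-10 - 32·x - 64·x^2 + 384·x^3 + 672·x^4)·Dx^2 + (-1 + 24·x^2 + 48·x^3 + 112·x^4 + 192·x^5)·Dx^3  (order 3).
h: a_k = -2, 2, 4, -16, 20, -184/5, …
ICs: h(0) = -2, h′(0) = 2, h′′(0) = 8.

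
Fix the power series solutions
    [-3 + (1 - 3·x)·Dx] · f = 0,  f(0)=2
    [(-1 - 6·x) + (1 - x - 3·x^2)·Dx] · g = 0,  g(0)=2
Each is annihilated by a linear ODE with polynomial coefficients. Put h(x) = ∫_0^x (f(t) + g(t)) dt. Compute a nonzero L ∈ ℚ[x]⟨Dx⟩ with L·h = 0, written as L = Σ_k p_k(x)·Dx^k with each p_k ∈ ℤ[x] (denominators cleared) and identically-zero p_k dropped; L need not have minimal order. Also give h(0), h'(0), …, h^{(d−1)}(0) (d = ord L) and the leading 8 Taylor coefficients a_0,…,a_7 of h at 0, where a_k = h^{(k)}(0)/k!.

L = (6 - 108·x + 162·x^2 - 162·x^3)·Dx + (10 - 6·x - 108·x^2 + 270·x^3 - 324·x^4)·Dx^2 + (-2 + 14·x - 33·x^2 + 18·x^3 + 54·x^4 - 81·x^5)·Dx^3  (order 3).
h: a_k = 0, 4, 4, 26/3, 17, 40, 283/3, 236, …
ICs: h(0) = 0, h′(0) = 4, h′′(0) = 8.

f: a_k = 2, 6, 18, 54, 162, 486, 1458, 4374, …
g: a_k = 2, 2, 8, 14, 38, 80, 194, 434, …
Sum ⇒ L₀ = lclm(L_f,L_g) in ℚ(x)⟨Dx⟩.
∫: right-multiply L₀ by Dx.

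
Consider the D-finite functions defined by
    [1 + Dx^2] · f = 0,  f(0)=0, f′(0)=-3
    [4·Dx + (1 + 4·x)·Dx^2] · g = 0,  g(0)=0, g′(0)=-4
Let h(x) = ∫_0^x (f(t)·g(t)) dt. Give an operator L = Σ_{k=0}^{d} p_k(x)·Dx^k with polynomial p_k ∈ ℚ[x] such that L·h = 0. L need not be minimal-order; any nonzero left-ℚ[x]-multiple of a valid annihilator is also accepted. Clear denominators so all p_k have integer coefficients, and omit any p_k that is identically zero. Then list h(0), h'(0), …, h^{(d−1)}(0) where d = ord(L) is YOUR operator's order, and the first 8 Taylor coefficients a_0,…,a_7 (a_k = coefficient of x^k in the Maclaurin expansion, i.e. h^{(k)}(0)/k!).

L = (-147 - 144·x - 224·x^2 + 256·x^3 + 256·x^4)·Dx + (-56 - 160·x + 384·x^2 + 512·x^3)·Dx^2 + (-150 - 160·x - 192·x^2 + 512·x^3 + 512·x^4)·Dx^3 + (-56 - 160·x + 384·x^2 + 512·x^3)·Dx^4 + (-3 - 16·x + 32·x^2 + 256·x^3 + 256·x^4)·Dx^5  (order 5).
h: a_k = 0, 0, 0, 4, -6, 62/5, -94/3, 3623/42, …
ICs: h(0) = 0, h′(0) = 0, h′′(0) = 0, h′′′(0) = 24, h′′′′(0) = -144.

f: a_k = 0, -3, 0, 1/2, 0, -1/40, 0, 1/1680, …
g: a_k = 0, -4, 8, -64/3, 64, -1024/5, 2048/3, -16384/7, …
L₀ := L_f ⊗_s L_g (sym. prod.), ord ≤ 4.
h=∫₀ˣh₀: take L = L₀·Dx.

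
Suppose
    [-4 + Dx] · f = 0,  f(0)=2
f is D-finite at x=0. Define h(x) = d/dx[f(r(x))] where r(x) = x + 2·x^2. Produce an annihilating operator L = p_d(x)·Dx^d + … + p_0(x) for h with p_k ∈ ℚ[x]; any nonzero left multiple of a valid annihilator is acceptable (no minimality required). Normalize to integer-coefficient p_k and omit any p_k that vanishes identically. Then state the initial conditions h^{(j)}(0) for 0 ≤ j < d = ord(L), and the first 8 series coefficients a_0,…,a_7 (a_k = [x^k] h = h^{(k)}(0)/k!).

L = (8 + 32·x + 64·x^2) + (-1 - 4·x)·Dx  (order 1).
h: a_k = 8, 64, 256, 2560/3, 6656/3, 77824/15, 475136/45, 6258688/315, …
ICs: h(0) = 8.

f: a_k = 2, 8, 16, 64/3, 64/3, 256/15, 512/45, 2048/315, …
f∘r: x↦r, Dx↦Dx/r' in L_f ⇒ L₀.
Derive L from L₀ (diff closure).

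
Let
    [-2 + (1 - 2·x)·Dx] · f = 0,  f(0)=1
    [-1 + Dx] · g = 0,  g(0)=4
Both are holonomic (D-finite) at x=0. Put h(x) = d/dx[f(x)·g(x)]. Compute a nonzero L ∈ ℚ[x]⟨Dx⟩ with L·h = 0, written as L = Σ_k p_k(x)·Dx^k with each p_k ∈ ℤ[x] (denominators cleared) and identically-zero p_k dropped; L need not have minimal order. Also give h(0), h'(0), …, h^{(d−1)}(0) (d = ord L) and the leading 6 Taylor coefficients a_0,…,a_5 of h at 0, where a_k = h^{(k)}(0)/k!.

L = (13 - 12·x + 4·x^2) + (-3 + 8·x - 4·x^2)·Dx  (order 1).
h: a_k = 12, 52, 158, 422, 6331/6, 75973/30, …
ICs: h(0) = 12.

f: a_k = 1, 2, 4, 8, 16, 32, …
g: a_k = 4, 4, 2, 2/3, 1/6, 1/30, …
Product ⇒ symmetric product L₀, ord ≤ 1.
Derive L from L₀ (diff closure).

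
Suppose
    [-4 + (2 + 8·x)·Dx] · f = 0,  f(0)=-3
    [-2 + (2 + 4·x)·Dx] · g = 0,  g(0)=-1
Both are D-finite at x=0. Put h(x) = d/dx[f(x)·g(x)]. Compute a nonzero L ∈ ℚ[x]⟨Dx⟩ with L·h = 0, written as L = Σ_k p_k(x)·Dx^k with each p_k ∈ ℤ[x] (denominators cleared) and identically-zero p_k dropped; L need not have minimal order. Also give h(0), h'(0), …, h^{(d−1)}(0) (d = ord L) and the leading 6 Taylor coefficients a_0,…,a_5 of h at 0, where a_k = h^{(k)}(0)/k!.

L = -1 + (-3 - 26·x - 72·x^2 - 64·x^3)·Dx  (order 1).
h: a_k = 9, -3, 27/2, -111/2, 1755/8, -6813/8, …
ICs: h(0) = 9.

f: a_k = -3, -6, 6, -12, 30, -84, …
g: a_k = -1, -1, 1/2, -1/2, 5/8, -7/8, …
h₀=f·g: eliminate ⇒ L₀, order ≤ 1·1.
h=h₀': d/dx-closure on L₀ ⇒ L.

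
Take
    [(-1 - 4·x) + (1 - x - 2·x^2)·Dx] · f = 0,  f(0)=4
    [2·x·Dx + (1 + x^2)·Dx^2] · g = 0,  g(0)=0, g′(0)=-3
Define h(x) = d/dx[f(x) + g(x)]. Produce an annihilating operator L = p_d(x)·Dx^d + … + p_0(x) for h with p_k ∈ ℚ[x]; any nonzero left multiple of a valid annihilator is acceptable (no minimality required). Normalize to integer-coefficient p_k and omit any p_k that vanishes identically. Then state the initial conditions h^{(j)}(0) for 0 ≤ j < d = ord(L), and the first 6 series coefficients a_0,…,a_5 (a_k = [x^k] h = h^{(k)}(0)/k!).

f: a_k = 4, 4, 12, 20, 44, 84, …
g: a_k = 0, -3, 0, 1, 0, -3/5, …
Weyl lclm of L_f,L_g ⇒ L₀ (ord ≤ 3).
h=h₀': d/dx-closure on L₀ ⇒ L.
L = (-6 + 24·x + 162·x^2 + 240·x^3 + 384·x^4 + 48·x^6) + (16 + 74·x + 88·x^2 + 226·x^3 + 212·x^4 + 304·x^5 + 12·x^6 + 48·x^7)·Dx + (-3 - 4·x - 8·x^2 + 28·x^3 + 27·x^4 + 36·x^5 + 40·x^6 + 4·x^7 + 8·x^8)·Dx^2  (order 2).
h: a_k = 1, 24, 63, 176, 417, 1032, …
ICs: h(0) = 1, h′(0) = 24.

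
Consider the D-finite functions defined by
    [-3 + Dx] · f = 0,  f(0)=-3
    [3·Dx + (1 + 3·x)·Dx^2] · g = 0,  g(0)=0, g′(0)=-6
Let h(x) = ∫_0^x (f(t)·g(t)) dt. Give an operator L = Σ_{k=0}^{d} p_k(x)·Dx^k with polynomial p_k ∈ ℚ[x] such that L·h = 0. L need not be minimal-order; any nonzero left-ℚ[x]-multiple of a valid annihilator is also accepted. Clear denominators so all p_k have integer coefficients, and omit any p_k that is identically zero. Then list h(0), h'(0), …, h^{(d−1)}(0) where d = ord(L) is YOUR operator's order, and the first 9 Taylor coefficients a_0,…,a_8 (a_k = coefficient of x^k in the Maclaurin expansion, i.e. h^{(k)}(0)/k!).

L = 27·x·Dx + (-3 - 18·x)·Dx^2 + (1 + 3·x)·Dx^3  (order 3).
h: a_k = 0, 0, 9, 9, 27/2, 0, 729/40, -243/8, 16767/224, …
ICs: h(0) = 0, h′(0) = 0, h′′(0) = 18.

f: a_k = -3, -9, -27/2, -27/2, -81/8, -243/40, -243/80, -729/560, -2187/4480, …
g: a_k = 0, -6, 9, -18, 81/2, -486/5, 243, -4374/7, 6561/4, …
L₀ := L_f ⊗_s L_g (sym. prod.), ord ≤ 2.
∫: right-multiply L₀ by Dx.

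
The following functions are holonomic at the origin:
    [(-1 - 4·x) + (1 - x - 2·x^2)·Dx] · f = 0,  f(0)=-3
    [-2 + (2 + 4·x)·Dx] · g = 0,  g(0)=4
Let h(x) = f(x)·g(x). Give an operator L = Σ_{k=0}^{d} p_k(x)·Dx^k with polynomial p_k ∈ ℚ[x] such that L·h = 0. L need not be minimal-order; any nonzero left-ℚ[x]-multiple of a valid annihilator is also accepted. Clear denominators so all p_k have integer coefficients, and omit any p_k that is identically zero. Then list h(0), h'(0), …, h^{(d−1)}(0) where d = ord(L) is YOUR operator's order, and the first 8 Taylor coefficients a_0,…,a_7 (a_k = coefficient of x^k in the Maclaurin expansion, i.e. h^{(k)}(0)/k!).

f: a_k = -3, -3, -9, -15, -33, -63, -129, -255, …
g: a_k = 4, 4, -2, 2, -5/2, 7/2, -21/4, 33/4, …
h₀=f·g: eliminate ⇒ L₀, order ≤ 1·1.
L = (2 + 5·x + 6·x^2) + (-1 - x + 4·x^2 + 4·x^3)·Dx  (order 1).
h: a_k = -12, -24, -42, -96, -345/2, -375, -2817/4, -1479, …
ICs: h(0) = -12.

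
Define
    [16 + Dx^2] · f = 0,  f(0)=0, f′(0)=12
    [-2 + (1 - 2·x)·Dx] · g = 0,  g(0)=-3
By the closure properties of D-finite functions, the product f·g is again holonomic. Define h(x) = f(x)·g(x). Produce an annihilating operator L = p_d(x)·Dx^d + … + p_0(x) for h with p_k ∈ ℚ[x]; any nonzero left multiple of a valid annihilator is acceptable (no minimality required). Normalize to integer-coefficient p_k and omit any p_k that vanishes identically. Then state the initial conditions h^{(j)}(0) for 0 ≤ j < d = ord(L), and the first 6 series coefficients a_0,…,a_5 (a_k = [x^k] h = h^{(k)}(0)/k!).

f: a_k = 0, 12, 0, -32, 0, 128/5, …
g: a_k = -3, -6, -12, -24, -48, -96, …
Sym-product of L_f,L_g gives L₀ (≤ ord 2).
L = (-16 + 32·x) + 4·Dx + (-1 + 2·x)·Dx^2  (order 2).
h: a_k = 0, -36, -72, -48, -96, -1344/5, …
ICs: h(0) = 0, h′(0) = -36.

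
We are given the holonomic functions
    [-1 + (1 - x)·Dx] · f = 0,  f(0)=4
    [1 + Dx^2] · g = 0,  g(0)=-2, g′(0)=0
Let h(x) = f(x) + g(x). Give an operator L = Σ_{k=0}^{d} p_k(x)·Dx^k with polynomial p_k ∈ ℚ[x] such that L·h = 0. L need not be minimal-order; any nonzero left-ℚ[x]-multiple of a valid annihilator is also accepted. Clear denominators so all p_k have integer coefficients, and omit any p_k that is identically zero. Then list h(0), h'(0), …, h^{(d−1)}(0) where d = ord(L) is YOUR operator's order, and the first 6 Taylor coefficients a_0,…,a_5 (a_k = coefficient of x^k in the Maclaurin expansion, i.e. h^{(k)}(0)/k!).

f: a_k = 4, 4, 4, 4, 4, 4, …
g: a_k = -2, 0, 1, 0, -1/12, 0, …
Weyl lclm of L_f,L_g ⇒ L₀ (ord ≤ 3).
L = (7 - 2·x + x^2) + (-3 + 5·x - 3·x^2 + x^3)·Dx + (7 - 2·x + x^2)·Dx^2 + (-3 + 5·x - 3·x^2 + x^3)·Dx^3  (order 3).
h: a_k = 2, 4, 5, 4, 47/12, 4, …
ICs: h(0) = 2, h′(0) = 4, h′′(0) = 10.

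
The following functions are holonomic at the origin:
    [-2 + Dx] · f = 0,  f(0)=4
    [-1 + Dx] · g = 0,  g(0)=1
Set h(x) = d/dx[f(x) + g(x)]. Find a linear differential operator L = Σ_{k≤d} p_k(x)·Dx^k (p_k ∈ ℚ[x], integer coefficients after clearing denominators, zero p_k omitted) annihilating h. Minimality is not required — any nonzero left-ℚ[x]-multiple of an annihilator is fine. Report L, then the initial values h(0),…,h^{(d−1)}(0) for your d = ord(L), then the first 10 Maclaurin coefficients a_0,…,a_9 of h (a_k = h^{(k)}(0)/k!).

f: a_k = 4, 8, 8, 16/3, 8/3, 16/15, 16/45, 32/315, 8/315, 16/2835, …
g: a_k = 1, 1, 1/2, 1/6, 1/24, 1/120, 1/720, 1/5040, 1/40320, 1/362880, …
f+g: L₀ = lclm(L_f,L_g), ord ≤ 1+1.
h₀' ⇒ L via d/dx closure of L₀.
L = 2 - 3·Dx + Dx^2  (order 2).
h: a_k = 9, 17, 33/2, 65/6, 43/8, 257/120, 57/80, 205/1008, 683/13440, 4097/362880, …
ICs: h(0) = 9, h′(0) = 17.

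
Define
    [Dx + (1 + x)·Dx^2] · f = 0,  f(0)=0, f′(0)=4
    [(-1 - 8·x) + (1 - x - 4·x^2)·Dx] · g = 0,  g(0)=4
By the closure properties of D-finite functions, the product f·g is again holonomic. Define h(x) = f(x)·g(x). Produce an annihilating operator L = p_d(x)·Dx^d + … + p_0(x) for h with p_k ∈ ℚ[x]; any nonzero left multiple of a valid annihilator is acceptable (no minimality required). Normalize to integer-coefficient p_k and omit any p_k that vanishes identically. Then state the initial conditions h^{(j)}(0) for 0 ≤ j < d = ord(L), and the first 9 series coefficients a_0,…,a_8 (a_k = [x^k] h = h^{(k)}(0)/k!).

f: a_k = 0, 4, -2, 4/3, -1, 4/5, -2/3, 4/7, -1/2, …
g: a_k = 4, 4, 20, 36, 116, 260, 724, 1764, 4660, …
f·g: L₀ = L_f ⊗_s L_g, ord ≤ 2·1.
L = (9 + 16·x) + (1 + 19·x + 20·x^2)·Dx + (-1 + 5·x^2 + 4·x^3)·Dx^2  (order 2).
h: a_k = 0, 16, 8, 232/3, 316/3, 6268/15, 12548/15, 17572/7, 614714/105, …
ICs: h(0) = 0, h′(0) = 16.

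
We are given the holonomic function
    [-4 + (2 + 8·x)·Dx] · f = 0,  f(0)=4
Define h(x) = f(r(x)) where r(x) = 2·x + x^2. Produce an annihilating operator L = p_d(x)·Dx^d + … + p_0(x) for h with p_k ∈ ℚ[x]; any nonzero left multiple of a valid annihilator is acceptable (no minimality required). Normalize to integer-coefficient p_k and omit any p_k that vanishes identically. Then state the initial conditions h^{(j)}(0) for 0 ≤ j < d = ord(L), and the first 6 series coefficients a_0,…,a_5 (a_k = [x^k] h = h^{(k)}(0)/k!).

f: a_k = 4, 8, -8, 16, -40, 112, …
h₀=f(r): pull back L_f along r ⇒ L₀.
L = (-4 - 4·x) + (1 + 8·x + 4·x^2)·Dx  (order 1).
h: a_k = 4, 16, -24, 96, -456, 2400, …
ICs: h(0) = 4.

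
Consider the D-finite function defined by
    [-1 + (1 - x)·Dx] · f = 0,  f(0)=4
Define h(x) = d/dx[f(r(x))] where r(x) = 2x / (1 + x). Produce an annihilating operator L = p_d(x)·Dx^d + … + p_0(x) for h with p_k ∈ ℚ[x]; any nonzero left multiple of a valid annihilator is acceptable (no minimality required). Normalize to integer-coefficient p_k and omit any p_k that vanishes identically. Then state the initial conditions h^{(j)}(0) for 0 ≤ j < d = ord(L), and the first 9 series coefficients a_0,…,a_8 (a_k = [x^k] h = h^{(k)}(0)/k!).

L = 2 + (-1 + x)·Dx  (order 1).
h: a_k = 8, 16, 24, 32, 40, 48, 56, 64, 72, …
ICs: h(0) = 8.

f: a_k = 4, 4, 4, 4, 4, 4, 4, 4, 4, …
h₀=f(r): pull back L_f along r ⇒ L₀.
Differentiate: ansatz ord ≤ ord L₀ ⇒ L.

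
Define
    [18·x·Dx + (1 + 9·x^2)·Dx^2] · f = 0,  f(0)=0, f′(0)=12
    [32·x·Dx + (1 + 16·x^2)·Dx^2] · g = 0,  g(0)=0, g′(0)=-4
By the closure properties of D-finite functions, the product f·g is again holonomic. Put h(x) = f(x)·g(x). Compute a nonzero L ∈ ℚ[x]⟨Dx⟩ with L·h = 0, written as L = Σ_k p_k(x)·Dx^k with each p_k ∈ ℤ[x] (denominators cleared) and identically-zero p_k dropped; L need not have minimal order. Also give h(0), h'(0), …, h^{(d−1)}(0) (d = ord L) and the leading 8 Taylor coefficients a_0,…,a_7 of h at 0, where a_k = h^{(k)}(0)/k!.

L = (-3456·x - 144000·x^3 - 1327104·x^5 + 4147200·x^7 + 71663616·x^9)·Dx + (-100 - 11532·x^2 - 259200·x^4 - 1161216·x^6 + 14515200·x^8 + 107495424·x^10)·Dx^2 + (-200·x - 7880·x^3 - 86400·x^5 + 194112·x^7 + 8294400·x^9 + 35831808·x^11)·Dx^3 + (-1 - 50·x^2 - 769·x^4 + 110736·x^8 + 1036800·x^10 + 2985984·x^12)·Dx^4  (order 4).
h: a_k = 0, 0, -48, 0, 400, 0, -20016/5, 0, …
ICs: h(0) = 0, h′(0) = 0, h′′(0) = -96, h′′′(0) = 0.

f: a_k = 0, 12, 0, -36, 0, 972/5, 0, -8748/7, …
g: a_k = 0, -4, 0, 64/3, 0, -1024/5, 0, 16384/7, …
L₀ := L_f ⊗_s L_g (sym. prod.), ord ≤ 4.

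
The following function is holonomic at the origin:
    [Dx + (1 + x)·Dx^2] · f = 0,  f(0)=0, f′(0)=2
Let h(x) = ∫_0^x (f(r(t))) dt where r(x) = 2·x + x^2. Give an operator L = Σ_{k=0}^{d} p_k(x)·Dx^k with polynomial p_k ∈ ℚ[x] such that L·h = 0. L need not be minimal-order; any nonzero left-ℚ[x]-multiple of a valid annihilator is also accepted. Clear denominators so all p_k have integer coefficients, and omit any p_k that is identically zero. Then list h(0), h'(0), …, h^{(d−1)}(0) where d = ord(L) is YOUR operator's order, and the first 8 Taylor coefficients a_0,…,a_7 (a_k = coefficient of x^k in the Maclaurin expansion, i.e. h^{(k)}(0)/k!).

f: a_k = 0, 2, -1, 2/3, -1/2, 2/5, -1/3, 2/7, …
f∘r: x↦r, Dx↦Dx/r' in L_f ⇒ L₀.
h=∫₀ˣh₀: take L = L₀·Dx.
L = Dx^2 + (1 + x)·Dx^3  (order 3).
h: a_k = 0, 0, 2, -2/3, 1/3, -1/5, 2/15, -2/21, …
ICs: h(0) = 0, h′(0) = 0, h′′(0) = 4.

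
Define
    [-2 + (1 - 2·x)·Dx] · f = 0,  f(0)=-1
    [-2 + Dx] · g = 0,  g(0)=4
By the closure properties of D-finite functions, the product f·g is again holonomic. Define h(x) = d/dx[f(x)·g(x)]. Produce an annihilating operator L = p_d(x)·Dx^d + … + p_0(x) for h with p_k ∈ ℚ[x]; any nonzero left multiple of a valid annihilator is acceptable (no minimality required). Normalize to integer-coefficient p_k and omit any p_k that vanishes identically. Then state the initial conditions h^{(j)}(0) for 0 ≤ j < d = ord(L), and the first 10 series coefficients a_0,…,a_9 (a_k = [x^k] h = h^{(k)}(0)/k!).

f: a_k = -1, -2, -4, -8, -16, -32, -64, -128, -256, -512, …
g: a_k = 4, 8, 8, 16/3, 8/3, 16/15, 16/45, 32/315, 8/315, 16/2835, …
Product ⇒ symmetric product L₀, ord ≤ 1.
Differentiate: ansatz ord ≤ ord L₀ ⇒ L.
L = (5 - 8·x + 4·x^2) + (-1 + 3·x - 2·x^2)·Dx  (order 1).
h: a_k = -16, -80, -256, -2080/3, -5216/3, -62624/15, -87680/9, -7014464/315, -3156512/63, -315651232/2835, …
ICs: h(0) = -16.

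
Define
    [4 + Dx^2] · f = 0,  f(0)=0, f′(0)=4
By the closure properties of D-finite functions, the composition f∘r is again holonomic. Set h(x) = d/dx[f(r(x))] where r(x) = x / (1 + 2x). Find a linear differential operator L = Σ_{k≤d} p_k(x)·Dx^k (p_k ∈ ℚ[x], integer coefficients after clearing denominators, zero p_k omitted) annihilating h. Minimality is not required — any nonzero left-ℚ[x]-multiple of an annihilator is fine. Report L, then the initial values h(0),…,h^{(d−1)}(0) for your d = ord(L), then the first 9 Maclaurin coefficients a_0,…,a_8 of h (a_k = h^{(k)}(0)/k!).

f: a_k = 0, 4, 0, -8/3, 0, 8/15, 0, -16/315, 0, …
h₀=f(r): pull back L_f along r ⇒ L₀.
h=h₀': d/dx-closure on L₀ ⇒ L.
L = (28 + 96·x + 96·x^2) + (12 + 72·x + 144·x^2 + 96·x^3)·Dx + (1 + 8·x + 24·x^2 + 32·x^3 + 16·x^4)·Dx^2  (order 2).
h: a_k = 4, -16, 40, -64, 8/3, 480, -110896/45, 407296/45, -1793432/63, …
ICs: h(0) = 4, h′(0) = -16.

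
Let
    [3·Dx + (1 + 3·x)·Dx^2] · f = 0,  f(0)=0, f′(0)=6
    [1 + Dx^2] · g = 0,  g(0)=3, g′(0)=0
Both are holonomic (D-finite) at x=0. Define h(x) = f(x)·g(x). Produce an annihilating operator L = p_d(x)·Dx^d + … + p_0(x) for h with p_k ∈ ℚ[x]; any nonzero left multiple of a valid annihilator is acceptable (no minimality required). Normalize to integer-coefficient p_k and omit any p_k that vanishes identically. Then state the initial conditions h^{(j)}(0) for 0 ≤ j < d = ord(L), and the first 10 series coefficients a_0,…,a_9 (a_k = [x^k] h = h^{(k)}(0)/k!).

f: a_k = 0, 6, -9, 18, -81/2, 486/5, -243, 4374/7, -6561/4, 4374, …
g: a_k = 3, 0, -3/2, 0, 1/8, 0, -1/240, 0, 1/13440, 0, …
Sym-product of L_f,L_g gives L₀ (≤ ord 4).
L = (-203 - 222·x - 189·x^2 + 432·x^3 + 324·x^4) + (-84 - 108·x + 648·x^2 + 648·x^3)·Dx + (-208 - 228·x - 54·x^2 + 864·x^3 + 648·x^4)·Dx^2 + (-84 - 108·x + 648·x^2 + 648·x^3)·Dx^3 + (-5 - 6·x + 135·x^2 + 432·x^3 + 324·x^4)·Dx^4  (order 4).
h: a_k = 0, 18, -27, 45, -108, 5307/20, -5355/8, 484679/280, -182451/40, 27320809/2240, …
ICs: h(0) = 0, h′(0) = 18, h′′(0) = -54, h′′′(0) = 270.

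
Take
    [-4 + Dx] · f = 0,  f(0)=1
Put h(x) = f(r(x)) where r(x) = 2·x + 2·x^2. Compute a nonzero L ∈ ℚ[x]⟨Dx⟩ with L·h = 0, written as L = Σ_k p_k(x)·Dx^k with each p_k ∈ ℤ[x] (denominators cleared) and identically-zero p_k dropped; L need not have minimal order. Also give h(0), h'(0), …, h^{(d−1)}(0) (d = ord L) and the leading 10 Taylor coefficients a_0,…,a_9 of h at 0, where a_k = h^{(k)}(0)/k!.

f: a_k = 1, 4, 8, 32/3, 32/3, 128/15, 256/45, 1024/315, 512/315, 2048/2835, …
f∘r: x↦r, Dx↦Dx/r' in L_f ⇒ L₀.
L = (-8 - 16·x) + Dx  (order 1).
h: a_k = 1, 8, 40, 448/3, 1376/3, 18176/15, 127744/45, 378880/63, 3682816/315, 59772928/2835, …
ICs: h(0) = 1.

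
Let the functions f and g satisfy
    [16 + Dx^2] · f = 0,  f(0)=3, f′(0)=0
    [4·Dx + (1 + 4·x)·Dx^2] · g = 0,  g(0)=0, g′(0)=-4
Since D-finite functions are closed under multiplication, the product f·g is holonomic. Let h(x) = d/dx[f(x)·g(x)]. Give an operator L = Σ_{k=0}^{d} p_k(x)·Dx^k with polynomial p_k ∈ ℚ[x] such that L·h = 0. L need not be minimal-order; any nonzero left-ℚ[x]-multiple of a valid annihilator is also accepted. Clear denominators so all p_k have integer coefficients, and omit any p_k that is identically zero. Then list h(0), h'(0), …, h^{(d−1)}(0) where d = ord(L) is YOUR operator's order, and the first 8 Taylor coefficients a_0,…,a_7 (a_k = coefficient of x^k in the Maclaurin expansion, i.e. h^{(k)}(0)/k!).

f: a_k = 3, 0, -24, 0, 32, 0, -256/15, 0, …
g: a_k = 0, -4, 8, -64/3, 64, -1024/5, 2048/3, -16384/7, …
L₀ := L_f ⊗_s L_g (sym. prod.), ord ≤ 4.
h₀' ⇒ L via d/dx closure of L₀.
L = (-6400 - 45056·x - 172032·x^2 + 196608·x^3 + 2818048·x^4 + 6291456·x^5 + 4194304·x^6) + (-1536 - 8192·x + 20480·x^2 + 245760·x^3 + 655360·x^4 + 524288·x^5)·Dx + (-448 - 2816·x - 3584·x^2 + 73728·x^3 + 401408·x^4 + 786432·x^5 + 524288·x^6)·Dx^2 + (-96 - 512·x + 1280·x^2 + 15360·x^3 + 40960·x^4 + 32768·x^5)·Dx^3 + (-3 + 448·x^2 + 3840·x^3 + 14080·x^4 + 24576·x^5 + 16384·x^6)·Dx^4  (order 4).
h: a_k = -12, 48, 96, 0, -1152, 4608, -95232/5, 1212416/15, …
ICs: h(0) = -12, h′(0) = 48, h′′(0) = 192, h′′′(0) = 0.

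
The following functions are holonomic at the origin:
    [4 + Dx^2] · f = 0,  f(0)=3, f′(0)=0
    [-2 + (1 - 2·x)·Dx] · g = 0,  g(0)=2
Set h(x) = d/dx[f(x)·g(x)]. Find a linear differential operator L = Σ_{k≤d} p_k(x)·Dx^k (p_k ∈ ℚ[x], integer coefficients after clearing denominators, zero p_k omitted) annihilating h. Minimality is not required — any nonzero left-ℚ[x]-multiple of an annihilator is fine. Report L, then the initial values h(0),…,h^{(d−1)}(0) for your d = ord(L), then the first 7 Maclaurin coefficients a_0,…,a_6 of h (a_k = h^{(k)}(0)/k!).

L = (-4 - 16·x + 16·x^2) + (-4 + 8·x)·Dx + (1 - 4·x + 4·x^2)·Dx^2  (order 2).
h: a_k = 12, 24, 72, 208, 520, 6224/5, 43568/15, …
ICs: h(0) = 12, h′(0) = 24.

f: a_k = 3, 0, -6, 0, 2, 0, -4/15, …
g: a_k = 2, 4, 8, 16, 32, 64, 128, …
Product ⇒ symmetric product L₀, ord ≤ 2.
Derive L from L₀ (diff closure).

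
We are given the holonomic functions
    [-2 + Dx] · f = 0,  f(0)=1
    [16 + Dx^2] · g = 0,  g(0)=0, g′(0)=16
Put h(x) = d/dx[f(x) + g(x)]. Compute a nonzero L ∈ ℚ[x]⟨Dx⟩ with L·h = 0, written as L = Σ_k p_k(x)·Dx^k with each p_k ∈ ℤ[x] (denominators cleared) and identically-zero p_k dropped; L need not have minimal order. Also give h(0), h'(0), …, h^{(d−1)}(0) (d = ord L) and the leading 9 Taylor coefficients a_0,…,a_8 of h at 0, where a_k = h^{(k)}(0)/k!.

L = 32 - 16·Dx + 2·Dx^2 - Dx^3  (order 3).
h: a_k = 18, 4, -124, 8/3, 172, 8/15, -4088/45, 16/315, 2732/105, …
ICs: h(0) = 18, h′(0) = 4, h′′(0) = -248.

f: a_k = 1, 2, 2, 4/3, 2/3, 4/15, 4/45, 8/315, 2/315, …
g: a_k = 0, 16, 0, -128/3, 0, 512/15, 0, -4096/315, 0, …
Sum ⇒ L₀ = lclm(L_f,L_g) in ℚ(x)⟨Dx⟩.
Differentiate: ansatz ord ≤ ord L₀ ⇒ L.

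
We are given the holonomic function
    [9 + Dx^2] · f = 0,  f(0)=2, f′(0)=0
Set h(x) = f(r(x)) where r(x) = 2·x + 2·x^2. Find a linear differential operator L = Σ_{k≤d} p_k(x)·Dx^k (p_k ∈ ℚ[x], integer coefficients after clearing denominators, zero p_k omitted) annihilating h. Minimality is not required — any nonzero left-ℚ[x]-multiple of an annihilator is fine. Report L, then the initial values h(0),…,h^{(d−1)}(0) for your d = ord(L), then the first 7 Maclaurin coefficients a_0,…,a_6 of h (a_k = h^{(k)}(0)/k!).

L = (36 + 216·x + 432·x^2 + 288·x^3) - 2·Dx + (1 + 2·x)·Dx^2  (order 2).
h: a_k = 2, 0, -36, -72, 72, 432, 2592/5, …
ICs: h(0) = 2, h′(0) = 0.

f: a_k = 2, 0, -9, 0, 27/4, 0, -81/40, …
Substitute x→r, Dx→(1/r')Dx; clear ⇒ L₀.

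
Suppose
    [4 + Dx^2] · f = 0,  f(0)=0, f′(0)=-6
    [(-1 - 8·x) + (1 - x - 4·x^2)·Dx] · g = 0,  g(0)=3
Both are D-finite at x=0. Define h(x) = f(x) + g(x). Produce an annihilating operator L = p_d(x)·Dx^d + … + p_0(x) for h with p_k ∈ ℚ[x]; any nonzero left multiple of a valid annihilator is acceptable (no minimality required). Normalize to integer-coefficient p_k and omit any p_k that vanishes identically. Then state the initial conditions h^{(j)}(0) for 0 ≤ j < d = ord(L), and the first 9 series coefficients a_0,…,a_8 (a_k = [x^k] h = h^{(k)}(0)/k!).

f: a_k = 0, -6, 0, 4, 0, -4/5, 0, 8/105, 0, …
g: a_k = 3, 3, 15, 27, 87, 195, 543, 1323, 3495, …
h₀=f+g: left-lcm gives L₀, ord ≤ 3.
L = (-116 - 1008·x - 968·x^2 - 2688·x^3 - 640·x^4 - 1024·x^5) + (28 + 4·x - 8·x^2 - 200·x^3 - 480·x^4 - 384·x^5 - 512·x^6)·Dx + (-29 - 252·x - 242·x^2 - 672·x^3 - 160·x^4 - 256·x^5)·Dx^2 + (7 + x - 2·x^2 - 50·x^3 - 120·x^4 - 96·x^5 - 128·x^6)·Dx^3  (order 3).
h: a_k = 3, -3, 15, 31, 87, 971/5, 543, 138923/105, 3495, …
ICs: h(0) = 3, h′(0) = -3, h′′(0) = 30.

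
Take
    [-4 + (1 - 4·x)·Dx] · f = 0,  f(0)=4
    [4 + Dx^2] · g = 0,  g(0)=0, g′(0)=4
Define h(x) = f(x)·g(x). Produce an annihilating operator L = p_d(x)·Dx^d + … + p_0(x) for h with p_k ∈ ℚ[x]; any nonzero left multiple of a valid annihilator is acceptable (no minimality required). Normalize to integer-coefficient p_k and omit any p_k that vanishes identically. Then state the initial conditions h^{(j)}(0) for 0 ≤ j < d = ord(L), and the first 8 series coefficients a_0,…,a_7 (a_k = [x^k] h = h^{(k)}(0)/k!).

L = (-4 + 16·x) + 8·Dx + (-1 + 4·x)·Dx^2  (order 2).
h: a_k = 0, 16, 64, 736/3, 2944/3, 58912/15, 235648/15, 19794368/315, …
ICs: h(0) = 0, h′(0) = 16.

f: a_k = 4, 16, 64, 256, 1024, 4096, 16384, 65536, …
g: a_k = 0, 4, 0, -8/3, 0, 8/15, 0, -16/315, …
Sym-product of L_f,L_g gives L₀ (≤ ord 2).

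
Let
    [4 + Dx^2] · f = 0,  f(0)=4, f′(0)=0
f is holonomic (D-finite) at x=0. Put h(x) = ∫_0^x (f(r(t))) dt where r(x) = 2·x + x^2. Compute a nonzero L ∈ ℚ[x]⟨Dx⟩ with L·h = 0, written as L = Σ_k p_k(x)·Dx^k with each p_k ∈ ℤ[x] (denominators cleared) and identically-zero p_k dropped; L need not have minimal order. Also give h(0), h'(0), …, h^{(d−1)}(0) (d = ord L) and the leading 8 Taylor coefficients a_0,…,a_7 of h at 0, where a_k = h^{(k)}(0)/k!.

f: a_k = 4, 0, -8, 0, 8/3, 0, -16/45, 0, …
h₀=f(r): pull back L_f along r ⇒ L₀.
h=∫₀ˣh₀: take L = L₀·Dx.
L = (16 + 48·x + 48·x^2 + 16·x^3)·Dx - Dx^2 + (1 + x)·Dx^3  (order 3).
h: a_k = 0, 4, 0, -32/3, -8, 104/15, 128/9, 1856/315, …
ICs: h(0) = 0, h′(0) = 4, h′′(0) = 0.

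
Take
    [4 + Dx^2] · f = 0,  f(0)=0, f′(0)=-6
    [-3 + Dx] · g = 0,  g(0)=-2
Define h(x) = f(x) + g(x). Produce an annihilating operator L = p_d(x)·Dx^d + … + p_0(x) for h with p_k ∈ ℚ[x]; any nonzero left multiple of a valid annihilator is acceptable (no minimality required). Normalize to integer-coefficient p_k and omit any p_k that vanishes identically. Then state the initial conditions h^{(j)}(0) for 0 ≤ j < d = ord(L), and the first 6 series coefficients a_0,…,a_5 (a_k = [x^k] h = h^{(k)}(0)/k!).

f: a_k = 0, -6, 0, 4, 0, -4/5, …
g: a_k = -2, -6, -9, -9, -27/4, -81/20, …
L₀ := lclm(L_f,L_g); ord L₀ ≤ 2+1.
L = -12 + 4·Dx - 3·Dx^2 + Dx^3  (order 3).
h: a_k = -2, -12, -9, -5, -27/4, -97/20, …
ICs: h(0) = -2, h′(0) = -12, h′′(0) = -18.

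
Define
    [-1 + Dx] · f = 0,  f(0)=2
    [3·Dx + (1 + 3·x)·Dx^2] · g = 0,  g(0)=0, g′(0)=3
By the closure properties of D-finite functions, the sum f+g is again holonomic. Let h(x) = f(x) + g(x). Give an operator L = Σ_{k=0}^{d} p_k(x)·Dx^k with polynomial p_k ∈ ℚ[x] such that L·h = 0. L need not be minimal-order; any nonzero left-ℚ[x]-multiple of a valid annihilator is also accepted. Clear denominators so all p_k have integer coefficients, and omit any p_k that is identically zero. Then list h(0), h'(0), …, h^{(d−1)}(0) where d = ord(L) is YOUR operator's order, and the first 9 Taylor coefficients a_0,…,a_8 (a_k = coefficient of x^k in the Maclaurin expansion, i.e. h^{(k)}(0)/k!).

L = (-21 - 9·x)·Dx + (17 - 6·x - 9·x^2)·Dx^2 + (4 + 15·x + 9·x^2)·Dx^3  (order 3).
h: a_k = 2, 5, -7/2, 28/3, -121/6, 2917/60, -43739/360, 787321/2520, -16533719/20160, …
ICs: h(0) = 2, h′(0) = 5, h′′(0) = -7.

f: a_k = 2, 2, 1, 1/3, 1/12, 1/60, 1/360, 1/2520, 1/20160, …
g: a_k = 0, 3, -9/2, 9, -81/4, 243/5, -243/2, 2187/7, -6561/8, …
L₀ := lclm(L_f,L_g); ord L₀ ≤ 1+2.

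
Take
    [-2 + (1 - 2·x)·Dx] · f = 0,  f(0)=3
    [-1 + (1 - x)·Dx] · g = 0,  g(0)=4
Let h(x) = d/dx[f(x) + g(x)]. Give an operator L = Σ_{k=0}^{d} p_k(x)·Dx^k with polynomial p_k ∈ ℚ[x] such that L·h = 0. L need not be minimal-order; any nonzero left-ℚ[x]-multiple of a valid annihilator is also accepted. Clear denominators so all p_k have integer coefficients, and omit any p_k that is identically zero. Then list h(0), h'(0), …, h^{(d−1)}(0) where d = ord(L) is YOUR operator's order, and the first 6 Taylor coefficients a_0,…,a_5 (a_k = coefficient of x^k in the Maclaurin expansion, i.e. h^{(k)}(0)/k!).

f: a_k = 3, 6, 12, 24, 48, 96, …
g: a_k = 4, 4, 4, 4, 4, 4, …
Sum ⇒ L₀ = lclm(L_f,L_g) in ℚ(x)⟨Dx⟩.
h₀' ⇒ L via d/dx closure of L₀.
L = 12 + (-9 + 12·x)·Dx + (1 - 3·x + 2·x^2)·Dx^2  (order 2).
h: a_k = 10, 32, 84, 208, 500, 1176, …
ICs: h(0) = 10, h′(0) = 32.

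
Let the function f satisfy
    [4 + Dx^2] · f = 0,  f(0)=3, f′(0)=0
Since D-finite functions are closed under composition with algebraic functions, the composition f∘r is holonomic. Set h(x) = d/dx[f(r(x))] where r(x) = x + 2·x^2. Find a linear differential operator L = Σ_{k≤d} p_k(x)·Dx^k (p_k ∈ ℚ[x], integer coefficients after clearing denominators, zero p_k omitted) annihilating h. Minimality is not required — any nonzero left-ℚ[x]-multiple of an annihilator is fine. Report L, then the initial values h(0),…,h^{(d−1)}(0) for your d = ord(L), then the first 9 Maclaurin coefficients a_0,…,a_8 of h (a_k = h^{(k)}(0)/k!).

L = (52 + 64·x + 384·x^2 + 1024·x^3 + 1024·x^4) + (-12 - 48·x)·Dx + (1 + 8·x + 16·x^2)·Dx^2  (order 2).
h: a_k = 0, -12, -72, -88, 80, 1432/5, 2128/5, 13456/105, -13344/35, …
ICs: h(0) = 0, h′(0) = -12.

f: a_k = 3, 0, -6, 0, 2, 0, -4/15, 0, 2/105, …
f∘r: x↦r, Dx↦Dx/r' in L_f ⇒ L₀.
h=h₀': d/dx-closure on L₀ ⇒ L.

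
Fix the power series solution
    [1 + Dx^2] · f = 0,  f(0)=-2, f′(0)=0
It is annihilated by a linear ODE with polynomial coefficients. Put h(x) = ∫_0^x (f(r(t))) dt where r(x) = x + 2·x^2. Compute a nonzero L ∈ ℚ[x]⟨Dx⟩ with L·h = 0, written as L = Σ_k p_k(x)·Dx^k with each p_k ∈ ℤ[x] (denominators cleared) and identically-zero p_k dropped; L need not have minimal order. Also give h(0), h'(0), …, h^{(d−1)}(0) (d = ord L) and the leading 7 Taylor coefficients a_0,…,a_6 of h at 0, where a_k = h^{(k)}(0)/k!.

L = (1 + 12·x + 48·x^2 + 64·x^3)·Dx - 4·Dx^2 + (1 + 4·x)·Dx^3  (order 3).
h: a_k = 0, -2, 0, 1/3, 1, 47/60, -1/9, …
ICs: h(0) = 0, h′(0) = -2, h′′(0) = 0.

f: a_k = -2, 0, 1, 0, -1/12, 0, 1/360, …
Change of var in L_f (x↦r) gives L₀.
h=∫h₀ ⇒ L = L₀·Dx.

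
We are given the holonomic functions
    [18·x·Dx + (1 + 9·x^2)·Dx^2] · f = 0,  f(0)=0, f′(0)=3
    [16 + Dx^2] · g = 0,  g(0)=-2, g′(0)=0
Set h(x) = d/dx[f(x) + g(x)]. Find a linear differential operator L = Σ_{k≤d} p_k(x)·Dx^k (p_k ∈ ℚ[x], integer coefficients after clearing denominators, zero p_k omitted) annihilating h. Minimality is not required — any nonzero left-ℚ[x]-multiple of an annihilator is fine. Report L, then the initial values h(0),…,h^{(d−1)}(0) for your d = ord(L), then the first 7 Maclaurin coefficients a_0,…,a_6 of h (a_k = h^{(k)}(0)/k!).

f: a_k = 0, 3, 0, -9, 0, 243/5, 0, …
g: a_k = -2, 0, 16, 0, -64/3, 0, 512/45, …
h₀=f+g: left-lcm gives L₀, ord ≤ 4.
Differentiate: ansatz ord ≤ ord L₀ ⇒ L.
L = (-13248·x + 181440·x^3 + 186624·x^5) + (-16 + 6048·x^2 + 66096·x^4 + 93312·x^6)·Dx + (-828·x + 11340·x^3 + 11664·x^5)·Dx^2 + (-1 + 378·x^2 + 4131·x^4 + 5832·x^6)·Dx^3  (order 3).
h: a_k = 3, 32, -27, -256/3, 243, 1024/15, -2187, …
ICs: h(0) = 3, h′(0) = 32, h′′(0) = -54.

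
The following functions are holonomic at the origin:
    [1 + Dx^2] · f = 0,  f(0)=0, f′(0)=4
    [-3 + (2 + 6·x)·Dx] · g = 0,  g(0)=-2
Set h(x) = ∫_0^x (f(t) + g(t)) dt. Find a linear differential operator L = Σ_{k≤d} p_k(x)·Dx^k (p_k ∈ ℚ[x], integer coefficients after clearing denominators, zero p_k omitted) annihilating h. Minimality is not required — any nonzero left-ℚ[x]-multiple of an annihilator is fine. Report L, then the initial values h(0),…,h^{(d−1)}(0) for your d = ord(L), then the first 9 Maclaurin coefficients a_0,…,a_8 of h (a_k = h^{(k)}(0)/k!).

f: a_k = 0, 4, 0, -2/3, 0, 1/30, 0, -1/1260, 0, …
g: a_k = -2, -3, 9/4, -27/8, 405/64, -1701/128, 15309/512, -72171/1024, 2814669/16384, …
Sum ⇒ L₀ = lclm(L_f,L_g) in ℚ(x)⟨Dx⟩.
∫: right-multiply L₀ by Dx.
L = (-93 - 72·x - 108·x^2)·Dx + (-10 + 18·x + 216·x^2 + 216·x^3)·Dx^2 + (-93 - 72·x - 108·x^2)·Dx^3 + (-10 + 18·x + 216·x^2 + 216·x^3)·Dx^4  (order 4).
h: a_k = 0, -2, 1/2, 3/4, -97/96, 81/64, -25451/11520, 2187/512, -22734121/2580480, …
ICs: h(0) = 0, h′(0) = -2, h′′(0) = 1, h′′′(0) = 9/2.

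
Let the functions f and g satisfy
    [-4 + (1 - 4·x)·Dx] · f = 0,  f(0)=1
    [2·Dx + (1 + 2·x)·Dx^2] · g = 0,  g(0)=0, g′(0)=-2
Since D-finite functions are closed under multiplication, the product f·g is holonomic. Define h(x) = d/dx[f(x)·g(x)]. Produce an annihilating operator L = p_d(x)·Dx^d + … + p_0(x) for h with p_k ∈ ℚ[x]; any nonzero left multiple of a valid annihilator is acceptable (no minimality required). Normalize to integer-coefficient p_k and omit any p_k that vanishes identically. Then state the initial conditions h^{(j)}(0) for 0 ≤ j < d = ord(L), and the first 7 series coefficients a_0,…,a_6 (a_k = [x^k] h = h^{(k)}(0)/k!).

L = 32 + (8 + 40·x)·Dx + (-1 + 2·x + 8·x^2)·Dx^2  (order 2).
h: a_k = -2, -12, -80, -1232/3, -6256/3, -49728/5, -232704/5, …
ICs: h(0) = -2, h′(0) = -12.

f: a_k = 1, 4, 16, 64, 256, 1024, 4096, …
g: a_k = 0, -2, 2, -8/3, 4, -32/5, 32/3, …
f·g: L₀ = L_f ⊗_s L_g, ord ≤ 1·2.
h=h₀': d/dx-closure on L₀ ⇒ L.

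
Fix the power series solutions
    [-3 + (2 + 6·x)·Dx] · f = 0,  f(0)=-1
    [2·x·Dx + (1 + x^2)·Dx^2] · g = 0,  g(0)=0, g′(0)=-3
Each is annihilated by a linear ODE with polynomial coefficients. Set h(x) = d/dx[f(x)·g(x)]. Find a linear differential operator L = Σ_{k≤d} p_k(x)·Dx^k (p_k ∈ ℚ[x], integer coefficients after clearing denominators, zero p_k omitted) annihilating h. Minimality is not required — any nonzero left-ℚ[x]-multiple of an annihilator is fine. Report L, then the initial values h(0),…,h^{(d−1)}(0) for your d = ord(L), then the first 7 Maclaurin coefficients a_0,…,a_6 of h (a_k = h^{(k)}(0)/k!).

L = (-57 + 360·x + 630·x^2 - 216·x^3 - 81·x^4) + (124 + 540·x + 1032·x^2 + 1368·x^3 - 756·x^4 - 324·x^5)·Dx + (36 + 200·x + 252·x^2 - 16·x^3 + 108·x^4 - 216·x^5 - 108·x^6)·Dx^2  (order 2).
h: a_k = 3, 9, -105/8, 57/4, -4971/128, 73521/640, -1533597/5120, …
ICs: h(0) = 3, h′(0) = 9.

f: a_k = -1, -3/2, 9/8, -27/16, 405/128, -1701/256, 15309/1024, …
g: a_k = 0, -3, 0, 1, 0, -3/5, 0, …
f·g: L₀ = L_f ⊗_s L_g, ord ≤ 1·2.
Differentiate: ansatz ord ≤ ord L₀ ⇒ L.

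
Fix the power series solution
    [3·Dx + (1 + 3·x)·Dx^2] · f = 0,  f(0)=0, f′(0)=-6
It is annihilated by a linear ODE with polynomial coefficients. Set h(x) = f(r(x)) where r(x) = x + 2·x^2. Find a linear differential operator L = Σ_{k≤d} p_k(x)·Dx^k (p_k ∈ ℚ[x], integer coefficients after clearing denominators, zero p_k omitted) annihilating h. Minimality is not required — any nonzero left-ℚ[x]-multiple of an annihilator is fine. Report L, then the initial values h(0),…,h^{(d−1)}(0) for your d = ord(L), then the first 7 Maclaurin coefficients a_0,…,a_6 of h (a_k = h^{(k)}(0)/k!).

f: a_k = 0, -6, 9, -18, 81/2, -486/5, 243, …
Change of var in L_f (x↦r) gives L₀.
L = (-1 + 12·x + 24·x^2)·Dx + (1 + 7·x + 18·x^2 + 24·x^3)·Dx^2  (order 2).
h: a_k = 0, -6, -3, 18, -63/2, 54/5, 99, …
ICs: h(0) = 0, h′(0) = -6.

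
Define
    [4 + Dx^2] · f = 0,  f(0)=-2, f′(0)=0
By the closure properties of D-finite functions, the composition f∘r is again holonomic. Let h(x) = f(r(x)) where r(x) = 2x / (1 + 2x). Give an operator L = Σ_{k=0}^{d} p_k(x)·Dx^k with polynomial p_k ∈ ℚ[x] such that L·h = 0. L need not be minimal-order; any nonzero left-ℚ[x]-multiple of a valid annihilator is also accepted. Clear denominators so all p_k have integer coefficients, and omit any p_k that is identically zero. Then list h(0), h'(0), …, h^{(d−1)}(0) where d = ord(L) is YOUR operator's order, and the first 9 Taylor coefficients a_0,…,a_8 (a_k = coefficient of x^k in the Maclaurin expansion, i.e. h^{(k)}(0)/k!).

f: a_k = -2, 0, 4, 0, -4/3, 0, 8/45, 0, -4/315, …
f∘r: x↦r, Dx↦Dx/r' in L_f ⇒ L₀.
L = 16 + (4 + 24·x + 48·x^2 + 32·x^3)·Dx + (1 + 8·x + 24·x^2 + 32·x^3 + 16·x^4)·Dx^2  (order 2).
h: a_k = -2, 0, 16, -64, 512/3, -1024/3, 19712/45, 1024/5, -1205248/315, …
ICs: h(0) = -2, h′(0) = 0.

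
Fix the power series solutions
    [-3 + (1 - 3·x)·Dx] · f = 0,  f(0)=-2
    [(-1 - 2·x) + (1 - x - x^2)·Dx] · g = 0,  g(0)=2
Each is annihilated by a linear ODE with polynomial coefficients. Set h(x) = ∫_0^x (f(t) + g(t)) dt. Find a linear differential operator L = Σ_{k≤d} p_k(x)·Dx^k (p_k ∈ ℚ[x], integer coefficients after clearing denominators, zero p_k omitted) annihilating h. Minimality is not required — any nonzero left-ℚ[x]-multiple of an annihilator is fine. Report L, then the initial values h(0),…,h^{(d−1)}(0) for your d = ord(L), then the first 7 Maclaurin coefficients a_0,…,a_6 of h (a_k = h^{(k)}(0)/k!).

f: a_k = -2, -6, -18, -54, -162, -486, -1458, …
g: a_k = 2, 2, 4, 6, 10, 16, 26, …
L₀ := lclm(L_f,L_g); ord L₀ ≤ 1+1.
h=∫₀ˣh₀: take L = L₀·Dx.
L = (-6 - 36·x + 18·x^2 - 18·x^3)·Dx + (14 - 18·x - 24·x^2 + 18·x^3 - 36·x^4)·Dx^2 + (-2 + 10·x - 15·x^2 + 10·x^3 - 9·x^5)·Dx^3  (order 3).
h: a_k = 0, 0, -2, -14/3, -12, -152/5, -235/3, …
ICs: h(0) = 0, h′(0) = 0, h′′(0) = -4.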